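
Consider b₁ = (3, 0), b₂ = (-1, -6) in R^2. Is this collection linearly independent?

linearly independent

Form the 2×2 matrix with these as columns; its determinant is -18.
A nonzero determinant means the columns are linearly independent.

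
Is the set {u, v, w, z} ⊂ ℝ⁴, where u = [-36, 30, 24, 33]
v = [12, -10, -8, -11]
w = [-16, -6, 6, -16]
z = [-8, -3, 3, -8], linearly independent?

The matrix [u|v|w|z] has determinant 0.
A zero determinant means the columns are linearly dependent.
Indeed u + 3v = 0.

linearly dependent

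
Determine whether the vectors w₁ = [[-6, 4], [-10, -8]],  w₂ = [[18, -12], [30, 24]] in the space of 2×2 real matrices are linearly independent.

Write each element as a coordinate vector in ℝ⁴ using {E₁₁, E₁₂, E₂₁, E₂₂}.
One vector is a scalar multiple of another, so the set is dependent.

linearly dependent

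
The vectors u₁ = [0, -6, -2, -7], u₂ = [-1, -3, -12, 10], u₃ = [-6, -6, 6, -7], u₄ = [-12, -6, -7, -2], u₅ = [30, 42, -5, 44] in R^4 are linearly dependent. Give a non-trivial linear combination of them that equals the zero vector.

3u₁ + 3u₃ + u₄ + u₅ = 0

Row-reduce the matrix with u₁, u₂, u₃, u₄, u₅ as columns; the null space gives the coefficients.
A generator of the null space is (3, 0, 3, 1, 1).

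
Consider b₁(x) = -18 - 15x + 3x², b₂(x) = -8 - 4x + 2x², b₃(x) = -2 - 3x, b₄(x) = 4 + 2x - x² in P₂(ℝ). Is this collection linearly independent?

linearly dependent

Take coordinates with respect to the standard basis {1, x, x²}.
There are 4 vectors in a 3-dimensional space, so they cannot be linearly independent.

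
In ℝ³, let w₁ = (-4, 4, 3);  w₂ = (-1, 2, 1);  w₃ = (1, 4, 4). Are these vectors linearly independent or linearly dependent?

Place the vectors as rows of a 3×3 matrix and reduce to echelon form.
The reduction yields 3 nonzero rows, so the rank is 3.
Since rank = 3 (the number of vectors), the set is linearly independent.

linearly independent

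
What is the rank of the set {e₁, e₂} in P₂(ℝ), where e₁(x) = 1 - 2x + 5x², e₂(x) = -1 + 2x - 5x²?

Use coordinates relative to {1, x, x²}.
Apply Gaussian elimination to the matrix whose rows are e₁, e₂.
Reduction leaves 1 leading entry, giving rank 1.

1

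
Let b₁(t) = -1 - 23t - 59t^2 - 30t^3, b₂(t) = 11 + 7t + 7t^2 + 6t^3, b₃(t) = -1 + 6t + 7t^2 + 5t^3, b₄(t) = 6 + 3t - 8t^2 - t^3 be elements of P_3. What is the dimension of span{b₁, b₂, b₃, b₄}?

dim = 3

Pass to coordinate vectors with respect to the basis {1, t, …, t^3}.
Apply Gaussian elimination to the matrix whose rows are b₁, b₂, b₃, b₄.
Reduction leaves 3 leading entries, giving rank 3.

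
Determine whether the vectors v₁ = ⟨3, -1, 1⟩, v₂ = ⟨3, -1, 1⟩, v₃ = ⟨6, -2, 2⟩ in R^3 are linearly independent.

Two of the vectors are equal, giving an immediate dependence.

linearly dependent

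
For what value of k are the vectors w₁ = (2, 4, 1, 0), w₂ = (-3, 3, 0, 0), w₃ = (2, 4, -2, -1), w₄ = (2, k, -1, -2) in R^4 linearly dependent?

k = 28

The set is linearly dependent precisely when det[w₁; w₂; w₃; w₄] = 0.
Expanding, det = 84 - 3*k.
Solving 84 - 3*k = 0 yields k = 28.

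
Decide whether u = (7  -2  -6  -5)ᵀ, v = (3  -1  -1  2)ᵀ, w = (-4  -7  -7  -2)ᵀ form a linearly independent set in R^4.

Place the vectors as rows of a 3×4 matrix and reduce to echelon form.
The reduction yields 3 nonzero rows, so the rank is 3.
Since rank = 3 (the number of vectors), the set is linearly independent.

linearly independent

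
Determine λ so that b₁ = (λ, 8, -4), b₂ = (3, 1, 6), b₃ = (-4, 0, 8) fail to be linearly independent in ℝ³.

Dependence holds iff the 3×3 matrix [b₁ b₂ b₃] is singular.
Cofactor expansion gives det = 8*λ - 400.
Setting this to zero gives λ = 50.

λ = 50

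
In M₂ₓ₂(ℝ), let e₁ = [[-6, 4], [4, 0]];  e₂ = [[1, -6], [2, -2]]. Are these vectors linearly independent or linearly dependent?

Take coordinates with respect to the standard basis {E₁₁, E₁₂, E₂₁, E₂₂}.
Place the vectors as rows of a 2×4 matrix and reduce to echelon form.
The reduction yields 2 nonzero rows, so the rank is 2.
Since rank = 2 (the number of vectors), the set is linearly independent.

linearly independent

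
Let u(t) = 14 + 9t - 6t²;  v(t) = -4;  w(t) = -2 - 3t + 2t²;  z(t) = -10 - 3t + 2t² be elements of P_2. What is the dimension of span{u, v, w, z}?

dim = 2

Represent each element by its coordinate vector in ℝ³.
Apply Gaussian elimination to the matrix whose rows are u, v, w, z.
There are 2 pivot columns, so rank = 2.
(With 4 elements in a 3-dimensional space the rank is at most 3.)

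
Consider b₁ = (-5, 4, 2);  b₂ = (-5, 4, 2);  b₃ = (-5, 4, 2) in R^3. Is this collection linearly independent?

Two of the vectors are equal, giving an immediate dependence.

linearly dependent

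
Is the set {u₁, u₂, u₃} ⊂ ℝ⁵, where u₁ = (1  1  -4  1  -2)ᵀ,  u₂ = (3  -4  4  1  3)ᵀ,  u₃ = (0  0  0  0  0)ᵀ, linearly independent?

One of the vectors is the zero vector, so the set is linearly dependent.

linearly dependent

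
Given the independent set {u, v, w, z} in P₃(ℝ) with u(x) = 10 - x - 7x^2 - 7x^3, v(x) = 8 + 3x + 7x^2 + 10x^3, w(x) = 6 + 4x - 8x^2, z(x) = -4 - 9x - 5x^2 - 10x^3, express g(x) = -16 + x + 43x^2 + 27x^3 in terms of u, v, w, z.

Take coordinate vectors relative to {1, x, …, x^3}.
Solve the system with u, v, w, z as columns and g as the right-hand side.
The system has the unique solution (c₁, …, c₄) = (-1, 1, -3, -1).

g = -u + v - 3w - z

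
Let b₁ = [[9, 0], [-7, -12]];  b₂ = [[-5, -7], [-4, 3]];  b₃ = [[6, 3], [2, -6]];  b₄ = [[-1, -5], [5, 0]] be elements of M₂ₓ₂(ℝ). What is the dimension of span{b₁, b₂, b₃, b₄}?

Use coordinates relative to {E₁₁, E₁₂, E₂₁, E₂₂}.
Form the matrix with b₁, b₂, b₃, b₄ as columns and reduce.
Exactly 3 pivots survive; hence the rank is 3.

3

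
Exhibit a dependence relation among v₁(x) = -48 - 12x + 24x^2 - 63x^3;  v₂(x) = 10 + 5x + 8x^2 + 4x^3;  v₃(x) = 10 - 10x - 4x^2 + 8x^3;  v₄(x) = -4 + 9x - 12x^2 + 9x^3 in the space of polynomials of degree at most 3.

Write each element as a vector in ℝ⁴ using {1, x, …, x^3}.
Write the vectors as columns of a matrix and find a nonzero vector in its null space.
The free variable yields coefficients (1, 3, 3, 3) (any nonzero multiple also works).

v₁ + 3v₂ + 3v₃ + 3v₄ = 0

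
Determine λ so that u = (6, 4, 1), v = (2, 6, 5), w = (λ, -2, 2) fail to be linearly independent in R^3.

λ = -8

Place the vectors as rows of a 3×3 matrix; dependence ⇔ determinant zero.
The determinant works out to 14*λ + 112.
Setting this to zero gives λ = -8.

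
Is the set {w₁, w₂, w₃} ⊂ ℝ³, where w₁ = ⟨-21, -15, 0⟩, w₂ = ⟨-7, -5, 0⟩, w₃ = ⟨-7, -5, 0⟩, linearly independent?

Two of the vectors are equal, giving an immediate dependence.

linearly dependent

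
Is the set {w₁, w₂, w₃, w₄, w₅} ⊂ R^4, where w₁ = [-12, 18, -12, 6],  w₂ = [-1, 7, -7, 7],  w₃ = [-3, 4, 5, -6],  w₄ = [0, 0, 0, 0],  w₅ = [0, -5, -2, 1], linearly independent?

There are 5 vectors in a 4-dimensional space, so they cannot be linearly independent.

linearly dependent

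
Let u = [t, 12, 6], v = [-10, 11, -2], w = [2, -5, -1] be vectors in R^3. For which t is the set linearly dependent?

The vectors are dependent exactly when the determinant of the matrix with rows u, v, w vanishes.
Expanding, det = -21*t.
Setting this to zero gives t = 0.

t = 0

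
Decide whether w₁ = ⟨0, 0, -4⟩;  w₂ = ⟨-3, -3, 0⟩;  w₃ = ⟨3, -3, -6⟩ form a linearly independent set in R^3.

linearly independent

Place the vectors as rows of a 3×3 matrix and reduce to echelon form.
The reduction yields 3 nonzero rows, so the rank is 3.
Since rank = 3 (the number of vectors), the set is linearly independent.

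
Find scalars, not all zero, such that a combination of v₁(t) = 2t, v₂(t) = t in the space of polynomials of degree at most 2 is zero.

Write each element as a vector in ℝ³ using {1, t, t^2}.
Solve the homogeneous system with v₁, v₂ as columns by row-reducing the coefficient matrix.
A generator of the null space is (1, -2).

v₁ - 2v₂ = 0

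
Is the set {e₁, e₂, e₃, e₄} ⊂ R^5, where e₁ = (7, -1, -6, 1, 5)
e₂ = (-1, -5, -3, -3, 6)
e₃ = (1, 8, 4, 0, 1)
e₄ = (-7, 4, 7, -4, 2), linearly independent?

Row-reduce the matrix whose columns are e₁, e₂, e₃, e₄.
The reduction yields 3 nonzero rows, so the rank is 3.
Since rank 3 < 4, the set is linearly dependent.
Indeed e₁ - e₂ - e₃ + e₄ = 0.

linearly dependent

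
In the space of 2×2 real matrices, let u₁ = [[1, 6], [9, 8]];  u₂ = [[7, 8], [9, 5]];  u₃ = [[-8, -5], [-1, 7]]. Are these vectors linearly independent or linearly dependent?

linearly independent

Write each element as a coordinate vector in ℝ⁴ using {E₁₁, E₁₂, E₂₁, E₂₂}.
Place the vectors as rows of a 3×4 matrix and reduce to echelon form.
The reduction yields 3 nonzero rows, so the rank is 3.
Since rank = 3 (the number of vectors), the set is linearly independent.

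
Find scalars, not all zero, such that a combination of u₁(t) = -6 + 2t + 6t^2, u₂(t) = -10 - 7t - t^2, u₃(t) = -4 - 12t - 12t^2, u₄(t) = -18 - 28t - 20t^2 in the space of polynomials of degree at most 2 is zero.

Take coordinates with respect to {1, t, t^2}.
Row-reduce the matrix with u₁, u₂, u₃, u₄ as columns; the null space gives the coefficients.
A generator of the null space is (1, -2, -1, 1).

u₁ - 2u₂ - u₃ + u₄ = 0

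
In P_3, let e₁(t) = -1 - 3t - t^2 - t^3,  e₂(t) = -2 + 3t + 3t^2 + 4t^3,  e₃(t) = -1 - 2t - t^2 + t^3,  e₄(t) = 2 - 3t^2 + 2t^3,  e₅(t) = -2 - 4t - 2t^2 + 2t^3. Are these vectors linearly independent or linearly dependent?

linearly dependent

Take coordinates with respect to the standard basis {1, t, …, t^3}.
There are 5 vectors in a 4-dimensional space, so they cannot be linearly independent.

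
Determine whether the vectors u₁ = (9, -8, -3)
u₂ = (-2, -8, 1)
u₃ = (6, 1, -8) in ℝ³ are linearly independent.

linearly independent

Place the vectors as rows of a 3×3 matrix and reduce to echelon form.
The reduction yields 3 nonzero rows, so the rank is 3.
Since rank = 3 (the number of vectors), the set is linearly independent.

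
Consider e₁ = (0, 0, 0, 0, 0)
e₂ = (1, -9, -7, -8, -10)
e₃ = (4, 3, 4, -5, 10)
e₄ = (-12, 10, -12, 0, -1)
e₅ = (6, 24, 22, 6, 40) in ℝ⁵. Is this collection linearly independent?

One of the vectors is the zero vector, so the set is linearly dependent.

linearly dependent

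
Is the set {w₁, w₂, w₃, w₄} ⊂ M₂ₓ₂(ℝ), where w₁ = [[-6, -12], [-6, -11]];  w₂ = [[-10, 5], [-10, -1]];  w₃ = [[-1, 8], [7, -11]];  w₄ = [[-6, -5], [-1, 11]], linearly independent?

linearly independent

Take coordinates with respect to the standard basis {E₁₁, E₁₂, E₂₁, E₂₂}.
Place the vectors as rows of a 4×4 matrix and reduce to echelon form.
The reduction yields 4 nonzero rows, so the rank is 4.
Since rank = 4 (the number of vectors), the set is linearly independent.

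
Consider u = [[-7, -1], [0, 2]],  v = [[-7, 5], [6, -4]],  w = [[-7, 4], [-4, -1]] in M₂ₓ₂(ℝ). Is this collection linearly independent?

Write each element as a coordinate vector in ℝ⁴ using {E₁₁, E₁₂, E₂₁, E₂₂}.
Row-reduce the matrix whose columns are u, v, w.
The reduction yields 3 nonzero rows, so the rank is 3.
Since rank = 3 (the number of vectors), the set is linearly independent.

linearly independent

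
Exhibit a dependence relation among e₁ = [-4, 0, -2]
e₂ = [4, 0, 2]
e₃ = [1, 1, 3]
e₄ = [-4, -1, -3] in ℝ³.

Solve the homogeneous system with e₁, e₂, e₃, e₄ as columns by row-reducing the coefficient matrix.
One solution (up to scaling) is (1, 1, 0, 0).

e₁ + e₂ = 0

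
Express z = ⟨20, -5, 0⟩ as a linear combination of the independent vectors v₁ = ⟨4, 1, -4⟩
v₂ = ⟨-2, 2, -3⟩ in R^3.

Write z = α₁v₁ + α₂v₂ and equate components.
Row-reducing the augmented matrix gives the unique coefficients (α₁, α₂) = (3, -4).

z = 3v₁ - 4v₂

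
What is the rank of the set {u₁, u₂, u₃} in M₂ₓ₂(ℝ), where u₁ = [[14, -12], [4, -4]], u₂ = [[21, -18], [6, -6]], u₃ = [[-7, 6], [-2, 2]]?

Represent each element by its coordinate vector in ℝ⁴.
Form the matrix with u₁, u₂, u₃ as columns and reduce.
There is 1 pivot column, so rank = 1.

1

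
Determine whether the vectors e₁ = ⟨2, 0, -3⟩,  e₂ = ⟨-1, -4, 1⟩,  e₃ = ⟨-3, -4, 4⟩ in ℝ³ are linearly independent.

linearly dependent

Row-reduce the matrix whose columns are e₁, e₂, e₃.
The reduction yields 2 nonzero rows, so the rank is 2.
Since rank 2 < 3, the set is linearly dependent.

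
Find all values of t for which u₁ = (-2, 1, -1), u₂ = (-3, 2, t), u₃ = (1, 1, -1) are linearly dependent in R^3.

The vectors are dependent exactly when the determinant of the matrix with rows u₁, u₂, u₃ vanishes.
Cofactor expansion gives det = 3*t + 6.
Solving 3*t + 6 = 0 yields t = -2.

t = -2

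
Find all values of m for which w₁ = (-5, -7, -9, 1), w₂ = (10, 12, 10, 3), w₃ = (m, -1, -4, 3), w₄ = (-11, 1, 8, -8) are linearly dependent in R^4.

m = 27/11

Dependence holds iff the 4×4 matrix [w₁ w₂ w₃ w₄] is singular.
Expanding, det = 189 - 77*m.
Solving 189 - 77*m = 0 yields m = 27/11.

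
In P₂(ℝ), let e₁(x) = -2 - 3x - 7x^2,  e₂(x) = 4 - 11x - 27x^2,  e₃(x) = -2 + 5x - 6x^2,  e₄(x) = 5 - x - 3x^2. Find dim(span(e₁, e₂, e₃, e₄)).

dim = 3

Pass to coordinate vectors with respect to the basis {1, x, x^2}.
Form the matrix with e₁, e₂, e₃, e₄ as columns and reduce.
Reduction leaves 3 leading entries, giving rank 3.
(With 4 elements in a 3-dimensional space the rank is at most 3.)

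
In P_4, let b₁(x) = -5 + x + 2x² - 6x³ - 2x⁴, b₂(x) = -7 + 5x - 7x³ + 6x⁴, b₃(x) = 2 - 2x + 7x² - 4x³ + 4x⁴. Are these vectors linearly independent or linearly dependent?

linearly independent

Write each element as a coordinate vector in ℝ⁵ using {1, x, …, x⁴}.
Place the vectors as rows of a 3×5 matrix and reduce to echelon form.
The reduction yields 3 nonzero rows, so the rank is 3.
Since rank = 3 (the number of vectors), the set is linearly independent.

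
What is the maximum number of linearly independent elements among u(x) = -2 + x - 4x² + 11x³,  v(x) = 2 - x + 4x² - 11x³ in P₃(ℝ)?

1

Pass to coordinate vectors with respect to the basis {1, x, …, x³}.
Row-reduce the 2×4 matrix with these as rows.
Exactly 1 pivot survives; hence the rank is 1.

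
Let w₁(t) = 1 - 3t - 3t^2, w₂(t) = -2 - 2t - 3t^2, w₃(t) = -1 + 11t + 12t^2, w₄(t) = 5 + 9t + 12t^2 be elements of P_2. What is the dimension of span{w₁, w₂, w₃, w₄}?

dim = 2

Represent each element by its coordinate vector in ℝ³.
Apply Gaussian elimination to the matrix whose rows are w₁, w₂, w₃, w₄.
Exactly 2 pivots survive; hence the rank is 2.
(With 4 elements in a 3-dimensional space the rank is at most 3.)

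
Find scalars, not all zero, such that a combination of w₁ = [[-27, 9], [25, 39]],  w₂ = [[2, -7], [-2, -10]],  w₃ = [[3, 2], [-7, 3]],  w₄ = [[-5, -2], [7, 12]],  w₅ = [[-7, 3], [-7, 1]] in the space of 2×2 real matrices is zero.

w₁ + 2w₂ + 2w₃ - 2w₄ - w₅ = 0

Take coordinates with respect to {E₁₁, E₁₂, E₂₁, E₂₂}.
Set up α₁w₁ + … + α₅w₅ = 0 and solve the homogeneous system.
One solution (up to scaling) is (1, 2, 2, -2, -1).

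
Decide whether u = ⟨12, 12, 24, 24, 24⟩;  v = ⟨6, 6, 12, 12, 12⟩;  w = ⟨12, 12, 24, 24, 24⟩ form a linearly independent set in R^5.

Place the vectors as rows of a 3×5 matrix and reduce to echelon form.
The reduction yields 1 nonzero row, so the rank is 1.
Since rank 1 < 3, the set is linearly dependent.
Indeed u - 2v = 0.

linearly dependent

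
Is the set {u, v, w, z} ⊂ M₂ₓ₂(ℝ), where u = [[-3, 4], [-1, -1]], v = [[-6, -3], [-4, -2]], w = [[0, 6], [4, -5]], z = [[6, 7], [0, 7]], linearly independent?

Write each element as a coordinate vector in ℝ⁴ using {E₁₁, E₁₂, E₂₁, E₂₂}.
Place the vectors as rows of a 4×4 matrix and reduce to echelon form.
The reduction yields 4 nonzero rows, so the rank is 4.
Since rank = 4 (the number of vectors), the set is linearly independent.

linearly independent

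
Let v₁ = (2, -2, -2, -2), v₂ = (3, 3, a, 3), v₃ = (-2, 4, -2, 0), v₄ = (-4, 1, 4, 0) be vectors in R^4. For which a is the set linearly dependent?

Dependence holds iff the 4×4 matrix [v₁ v₂ v₃ v₄] is singular.
Cofactor expansion gives det = 28*a + 132.
This vanishes exactly when a = -33/7.

a = -33/7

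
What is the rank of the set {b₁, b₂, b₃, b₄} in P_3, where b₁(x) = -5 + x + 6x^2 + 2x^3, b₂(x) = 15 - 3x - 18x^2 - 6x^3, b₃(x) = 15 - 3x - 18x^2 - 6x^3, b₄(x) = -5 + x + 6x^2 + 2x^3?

1

Represent each element by its coordinate vector in ℝ⁴.
Row-reduce the 4×4 matrix with these as rows.
There is 1 pivot column, so rank = 1.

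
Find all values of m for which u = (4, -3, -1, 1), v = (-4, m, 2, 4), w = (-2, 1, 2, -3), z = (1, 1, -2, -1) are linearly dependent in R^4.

The vectors are dependent exactly when the determinant of the matrix with rows u, v, w, z vanishes.
Cofactor expansion gives det = 20 - 25*m.
Setting this to zero gives m = 4/5.

m = 4/5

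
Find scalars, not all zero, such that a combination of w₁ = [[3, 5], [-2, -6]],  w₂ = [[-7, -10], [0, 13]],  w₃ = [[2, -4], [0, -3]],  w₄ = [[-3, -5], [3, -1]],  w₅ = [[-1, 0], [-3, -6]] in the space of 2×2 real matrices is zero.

Pass to coordinate vectors relative to the basis {E₁₁, E₁₂, E₂₁, E₂₂}.
Solve the homogeneous system with w₁, w₂, w₃, w₄, w₅ as columns by row-reducing the coefficient matrix.
One solution (up to scaling) is (3, 1, 0, 1, -1).

3w₁ + w₂ + w₄ - w₅ = 0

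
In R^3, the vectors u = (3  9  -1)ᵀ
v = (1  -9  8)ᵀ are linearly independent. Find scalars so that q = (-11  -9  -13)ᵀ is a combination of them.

q = -3u - 2v

Set up the augmented matrix [u | v | q] and row-reduce.
Row-reducing the augmented matrix gives the unique coefficients (a₁, a₂) = (-3, -2).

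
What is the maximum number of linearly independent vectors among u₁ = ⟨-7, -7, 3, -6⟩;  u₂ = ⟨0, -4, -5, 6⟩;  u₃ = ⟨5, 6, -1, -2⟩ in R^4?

3

Form the matrix with u₁, u₂, u₃ as columns and reduce.
There are 3 pivot columns, so rank = 3.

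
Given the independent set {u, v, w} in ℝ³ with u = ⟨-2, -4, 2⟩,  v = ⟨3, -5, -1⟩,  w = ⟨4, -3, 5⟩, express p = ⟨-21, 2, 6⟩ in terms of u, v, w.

p = 4u - 3v - w

Write p = α₁u + … + α₃w and equate components.
Row-reducing the augmented matrix gives the unique coefficients (α₁, α₂, α₃) = (4, -3, -1).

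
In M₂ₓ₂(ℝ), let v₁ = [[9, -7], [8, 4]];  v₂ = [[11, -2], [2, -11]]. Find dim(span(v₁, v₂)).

2

Represent each element by its coordinate vector in ℝ⁴.
Apply Gaussian elimination to the matrix whose rows are v₁, v₂.
Reduction leaves 2 leading entries, giving rank 2.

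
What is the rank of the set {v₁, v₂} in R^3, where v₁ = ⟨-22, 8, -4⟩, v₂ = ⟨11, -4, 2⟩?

rank 1

Put the 3×2 matrix [v₁|v₂] into echelon form.
Exactly 1 pivot survives; hence the rank is 1.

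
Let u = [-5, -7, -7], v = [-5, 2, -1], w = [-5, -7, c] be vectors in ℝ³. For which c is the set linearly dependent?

The vectors are dependent exactly when the determinant of the matrix with rows u, v, w vanishes.
The determinant works out to -45*c - 315.
Solving -45*c - 315 = 0 yields c = -7.

c = -7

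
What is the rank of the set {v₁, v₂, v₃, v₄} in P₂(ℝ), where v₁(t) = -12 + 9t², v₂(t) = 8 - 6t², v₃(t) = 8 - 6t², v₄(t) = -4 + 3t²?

rank 1

Pass to coordinate vectors with respect to the basis {1, t, t²}.
Form the matrix with v₁, v₂, v₃, v₄ as columns and reduce.
Reduction leaves 1 leading entry, giving rank 1.
(With 4 elements in a 3-dimensional space the rank is at most 3.)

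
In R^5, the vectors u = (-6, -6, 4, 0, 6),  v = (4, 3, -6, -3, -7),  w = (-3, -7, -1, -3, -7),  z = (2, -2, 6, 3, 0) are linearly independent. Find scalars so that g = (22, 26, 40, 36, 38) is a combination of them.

g = -3u - 4v - 4w + 4z

Write g = α₁u + … + α₄z and equate components.
Row-reducing the augmented matrix gives the unique coefficients (α₁, …, α₄) = (-3, -4, -4, 4).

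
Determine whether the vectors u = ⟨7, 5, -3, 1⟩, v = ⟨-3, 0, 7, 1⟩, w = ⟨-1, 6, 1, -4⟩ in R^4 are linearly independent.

Place the vectors as rows of a 3×4 matrix and reduce to echelon form.
The reduction yields 3 nonzero rows, so the rank is 3.
Since rank = 3 (the number of vectors), the set is linearly independent.

linearly independent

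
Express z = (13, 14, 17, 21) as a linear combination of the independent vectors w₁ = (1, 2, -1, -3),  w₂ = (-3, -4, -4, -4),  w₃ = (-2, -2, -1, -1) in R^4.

z = -2w₁ - 3w₂ - 3w₃

Since w₁, w₂, w₃ are independent, the coefficients expressing z are uniquely determined by a linear system.
Row-reducing the augmented matrix gives the unique coefficients (c₁, c₂, c₃) = (-2, -3, -3).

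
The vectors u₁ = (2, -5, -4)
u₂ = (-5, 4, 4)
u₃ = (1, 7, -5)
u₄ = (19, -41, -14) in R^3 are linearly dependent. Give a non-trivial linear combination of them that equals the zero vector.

Solve the homogeneous system with u₁, u₂, u₃, u₄ as columns by row-reducing the coefficient matrix.
One solution (up to scaling) is (3, -3, -2, -1).

3u₁ - 3u₂ - 2u₃ - u₄ = 0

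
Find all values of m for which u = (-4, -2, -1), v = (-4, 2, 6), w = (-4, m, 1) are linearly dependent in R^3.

Place the vectors as rows of a 3×3 matrix; dependence ⇔ determinant zero.
Cofactor expansion gives det = 28*m + 24.
Setting this to zero gives m = -6/7.

m = -6/7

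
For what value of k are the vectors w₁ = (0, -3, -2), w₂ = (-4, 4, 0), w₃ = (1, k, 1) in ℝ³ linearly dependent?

The set is linearly dependent precisely when det[w₁; w₂; w₃] = 0.
The determinant works out to 8*k - 4.
This vanishes exactly when k = 1/2.

k = 1/2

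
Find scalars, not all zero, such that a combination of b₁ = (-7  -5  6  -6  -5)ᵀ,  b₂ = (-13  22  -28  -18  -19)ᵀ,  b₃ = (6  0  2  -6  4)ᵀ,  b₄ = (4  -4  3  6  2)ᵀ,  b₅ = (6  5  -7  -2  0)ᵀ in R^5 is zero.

b₁ - b₂ - 2b₃ - 3b₄ + 3b₅ = 0

Row-reduce the matrix with b₁, b₂, b₃, b₄, b₅ as columns; the null space gives the coefficients.
One solution (up to scaling) is (1, -1, -2, -3, 3).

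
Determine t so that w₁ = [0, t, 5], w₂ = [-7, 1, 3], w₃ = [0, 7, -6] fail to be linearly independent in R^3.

Dependence holds iff the 3×3 matrix [w₁ w₂ w₃] is singular.
Expanding, det = -42*t - 245.
This vanishes exactly when t = -35/6.

t = -35/6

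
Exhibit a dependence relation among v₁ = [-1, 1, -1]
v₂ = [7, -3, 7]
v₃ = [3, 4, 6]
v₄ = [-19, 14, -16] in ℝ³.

Set up α₁v₁ + … + α₄v₄ = 0 and solve the homogeneous system.
The free variable yields coefficients (1, -3, 1, -1) (any nonzero multiple also works).

v₁ - 3v₂ + v₃ - v₄ = 0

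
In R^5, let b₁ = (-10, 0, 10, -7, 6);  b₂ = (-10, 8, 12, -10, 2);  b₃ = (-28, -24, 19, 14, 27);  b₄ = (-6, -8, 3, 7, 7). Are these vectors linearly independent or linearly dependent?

Row-reduce the matrix whose columns are b₁, b₂, b₃, b₄.
The reduction yields 3 nonzero rows, so the rank is 3.
Since rank 3 < 4, the set is linearly dependent.
Indeed b₁ - b₃ + 3b₄ = 0.

linearly dependent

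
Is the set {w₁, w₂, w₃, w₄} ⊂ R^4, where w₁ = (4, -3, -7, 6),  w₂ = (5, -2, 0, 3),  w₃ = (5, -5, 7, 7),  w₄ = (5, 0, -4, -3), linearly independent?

linearly independent

Place the vectors as rows of a 4×4 matrix and reduce to echelon form.
The reduction yields 4 nonzero rows, so the rank is 4.
Since rank = 4 (the number of vectors), the set is linearly independent.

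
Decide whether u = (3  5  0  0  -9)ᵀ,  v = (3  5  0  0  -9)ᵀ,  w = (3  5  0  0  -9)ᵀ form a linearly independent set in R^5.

Two of the vectors are equal, giving an immediate dependence.

linearly dependent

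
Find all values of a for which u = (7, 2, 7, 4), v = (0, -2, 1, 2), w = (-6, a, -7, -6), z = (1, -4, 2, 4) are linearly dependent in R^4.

The vectors are dependent exactly when the determinant of the matrix with rows u, v, w, z vanishes.
Expanding, det = 12 - 10*a.
Setting this to zero gives a = 6/5.

a = 6/5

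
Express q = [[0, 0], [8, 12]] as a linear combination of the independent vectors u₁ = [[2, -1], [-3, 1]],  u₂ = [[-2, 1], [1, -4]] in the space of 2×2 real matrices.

q = -4u₁ - 4u₂

Work in coordinates with respect to the standard basis {E₁₁, E₁₂, E₂₁, E₂₂}.
Write q = a₁u₁ + a₂u₂ and equate components.
Back-substitution yields (a₁, a₂) = (-4, -4).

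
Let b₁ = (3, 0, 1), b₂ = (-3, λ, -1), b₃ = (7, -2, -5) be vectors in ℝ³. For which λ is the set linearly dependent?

Place the vectors as rows of a 3×3 matrix; dependence ⇔ determinant zero.
The determinant works out to -22*λ.
Setting this to zero gives λ = 0.

λ = 0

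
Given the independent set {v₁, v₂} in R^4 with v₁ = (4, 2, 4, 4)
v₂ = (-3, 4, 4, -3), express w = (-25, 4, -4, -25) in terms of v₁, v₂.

w = -4v₁ + 3v₂

Since v₁, v₂ are independent, the coefficients expressing w are uniquely determined by a linear system.
Back-substitution yields (a₁, a₂) = (-4, 3).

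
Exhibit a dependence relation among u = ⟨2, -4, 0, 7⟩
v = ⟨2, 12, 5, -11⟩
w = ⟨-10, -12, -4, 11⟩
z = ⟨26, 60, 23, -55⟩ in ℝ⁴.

Set up α₁u + … + α₄z = 0 and solve the homogeneous system.
The free variable yields coefficients (0, 3, -2, -1) (any nonzero multiple also works).

3v - 2w - z = 0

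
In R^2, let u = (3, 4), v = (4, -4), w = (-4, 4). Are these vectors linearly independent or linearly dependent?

linearly dependent

There are 3 vectors in a 2-dimensional space, so they cannot be linearly independent.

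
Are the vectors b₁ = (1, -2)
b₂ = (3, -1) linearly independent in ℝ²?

The matrix [b₁|b₂] has determinant 5.
A nonzero determinant means the columns are linearly independent.

linearly independent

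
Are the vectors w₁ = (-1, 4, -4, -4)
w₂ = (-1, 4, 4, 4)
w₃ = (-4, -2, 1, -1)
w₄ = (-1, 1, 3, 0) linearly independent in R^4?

linearly independent

The matrix [w₁|w₂|w₃|w₄] has determinant 384.
A nonzero determinant means the columns are linearly independent.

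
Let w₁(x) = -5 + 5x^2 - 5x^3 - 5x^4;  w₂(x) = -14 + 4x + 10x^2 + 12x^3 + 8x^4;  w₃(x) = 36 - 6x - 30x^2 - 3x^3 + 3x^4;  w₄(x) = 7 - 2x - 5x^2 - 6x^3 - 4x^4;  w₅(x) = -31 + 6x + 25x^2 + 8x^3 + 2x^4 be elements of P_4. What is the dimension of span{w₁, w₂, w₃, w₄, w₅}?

2

Pass to coordinate vectors with respect to the basis {1, x, …, x^4}.
Apply Gaussian elimination to the matrix whose rows are w₁, w₂, w₃, w₄, w₅.
Reduction leaves 2 leading entries, giving rank 2.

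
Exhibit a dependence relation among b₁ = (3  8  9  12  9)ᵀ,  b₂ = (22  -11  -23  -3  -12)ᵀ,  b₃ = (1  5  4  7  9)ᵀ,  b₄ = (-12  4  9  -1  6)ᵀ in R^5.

b₁ + b₂ - b₃ + 2b₄ = 0

Solve the homogeneous system with b₁, b₂, b₃, b₄ as columns by row-reducing the coefficient matrix.
One solution (up to scaling) is (1, 1, -1, 2).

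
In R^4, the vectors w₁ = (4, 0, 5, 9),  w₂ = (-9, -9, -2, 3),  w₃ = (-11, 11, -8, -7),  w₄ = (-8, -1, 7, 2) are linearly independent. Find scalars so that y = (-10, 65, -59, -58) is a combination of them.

Solve the system with w₁, w₂, w₃, w₄ as columns and y as the right-hand side.
Row-reducing the augmented matrix gives the unique coefficients (α₁, …, α₄) = (-2, -2, 4, -3).

y = -2w₁ - 2w₂ + 4w₃ - 3w₄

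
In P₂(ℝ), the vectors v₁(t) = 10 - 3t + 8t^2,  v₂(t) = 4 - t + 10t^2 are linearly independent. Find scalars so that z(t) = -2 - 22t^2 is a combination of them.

z = v₁ - 3v₂

Identify each element with its coordinate vector in ℝ³ via {1, t, t^2}.
Set up the augmented matrix [v₁ | v₂ | z] and row-reduce.
Back-substitution yields (a₁, a₂) = (1, -3).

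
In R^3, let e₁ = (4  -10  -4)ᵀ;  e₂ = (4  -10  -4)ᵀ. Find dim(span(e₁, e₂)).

1

Apply Gaussian elimination to the matrix whose rows are e₁, e₂.
Reduction leaves 1 leading entry, giving rank 1.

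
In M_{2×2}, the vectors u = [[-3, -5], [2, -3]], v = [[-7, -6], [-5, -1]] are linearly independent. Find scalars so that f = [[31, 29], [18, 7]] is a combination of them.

f = -u - 4v

Identify each element with its coordinate vector in ℝ⁴ via {E₁₁, E₁₂, E₂₁, E₂₂}.
Set up the augmented matrix [u | v | f] and row-reduce.
The system has the unique solution (c₁, c₂) = (-1, -4).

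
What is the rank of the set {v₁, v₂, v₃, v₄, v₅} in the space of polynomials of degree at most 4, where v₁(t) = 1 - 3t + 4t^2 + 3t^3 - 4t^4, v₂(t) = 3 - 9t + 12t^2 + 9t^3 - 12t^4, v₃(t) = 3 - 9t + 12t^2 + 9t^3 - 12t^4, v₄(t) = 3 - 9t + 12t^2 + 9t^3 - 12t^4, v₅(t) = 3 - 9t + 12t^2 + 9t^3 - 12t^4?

Pass to coordinate vectors with respect to the basis {1, t, …, t^4}.
Apply Gaussian elimination to the matrix whose rows are v₁, v₂, v₃, v₄, v₅.
There is 1 pivot column, so rank = 1.

1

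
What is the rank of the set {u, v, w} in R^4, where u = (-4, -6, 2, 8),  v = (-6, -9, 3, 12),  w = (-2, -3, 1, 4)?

Apply Gaussian elimination to the matrix whose rows are u, v, w.
There is 1 pivot column, so rank = 1.

rank 1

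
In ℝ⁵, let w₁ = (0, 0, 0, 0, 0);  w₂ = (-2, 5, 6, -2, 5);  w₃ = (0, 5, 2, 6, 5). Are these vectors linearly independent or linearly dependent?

linearly dependent

One of the vectors is the zero vector, so the set is linearly dependent.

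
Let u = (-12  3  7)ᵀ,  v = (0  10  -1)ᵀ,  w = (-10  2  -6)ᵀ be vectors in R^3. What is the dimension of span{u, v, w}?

dim = 3

Row-reduce the 3×3 matrix with these as rows.
Reduction leaves 3 leading entries, giving rank 3.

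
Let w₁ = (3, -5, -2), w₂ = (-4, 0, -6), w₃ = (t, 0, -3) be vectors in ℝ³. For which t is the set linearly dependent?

Place the vectors as rows of a 3×3 matrix; dependence ⇔ determinant zero.
The determinant works out to 30*t + 60.
This vanishes exactly when t = -2.

t = -2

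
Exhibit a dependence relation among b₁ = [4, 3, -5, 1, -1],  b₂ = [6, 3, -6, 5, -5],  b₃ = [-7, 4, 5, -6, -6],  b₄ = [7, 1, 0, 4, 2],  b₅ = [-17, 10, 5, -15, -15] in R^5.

b₁ + 2b₃ - b₄ - b₅ = 0

Row-reduce the matrix with b₁, b₂, b₃, b₄, b₅ as columns; the null space gives the coefficients.
A generator of the null space is (1, 0, 2, -1, -1).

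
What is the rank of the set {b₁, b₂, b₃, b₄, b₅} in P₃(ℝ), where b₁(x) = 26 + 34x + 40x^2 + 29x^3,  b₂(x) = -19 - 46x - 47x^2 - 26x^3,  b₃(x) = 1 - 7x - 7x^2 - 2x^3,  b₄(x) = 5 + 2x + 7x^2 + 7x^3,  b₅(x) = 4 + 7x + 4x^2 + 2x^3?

Use coordinates relative to {1, x, …, x^3}.
Form the matrix with b₁, b₂, b₃, b₄, b₅ as columns and reduce.
Reduction leaves 3 leading entries, giving rank 3.
(With 5 elements in a 4-dimensional space the rank is at most 4.)

rank 3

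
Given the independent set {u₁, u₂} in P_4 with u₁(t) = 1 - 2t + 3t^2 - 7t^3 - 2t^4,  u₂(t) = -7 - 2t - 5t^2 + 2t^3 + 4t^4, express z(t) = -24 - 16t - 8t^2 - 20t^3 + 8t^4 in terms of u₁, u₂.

z = 4u₁ + 4u₂

Take coordinate vectors relative to {1, t, …, t^4}.
Since u₁, u₂ are independent, the coefficients expressing z are uniquely determined by a linear system.
Back-substitution yields (c₁, c₂) = (4, 4).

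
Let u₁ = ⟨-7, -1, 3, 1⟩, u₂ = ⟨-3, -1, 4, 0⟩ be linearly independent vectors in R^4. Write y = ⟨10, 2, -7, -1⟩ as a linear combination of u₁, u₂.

y = -u₁ - u₂

Solve the system with u₁, u₂ as columns and y as the right-hand side.
The system has the unique solution (a₁, a₂) = (-1, -1).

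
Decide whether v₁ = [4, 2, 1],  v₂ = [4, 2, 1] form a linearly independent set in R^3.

linearly dependent

Two of the vectors are equal, giving an immediate dependence.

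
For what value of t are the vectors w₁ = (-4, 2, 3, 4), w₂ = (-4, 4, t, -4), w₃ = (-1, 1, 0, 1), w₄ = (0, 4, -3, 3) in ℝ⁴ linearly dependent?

t = -8

Dependence holds iff the 4×4 matrix [w₁ w₂ w₃ w₄] is singular.
Expanding, det = 6*t + 48.
Setting this to zero gives t = -8.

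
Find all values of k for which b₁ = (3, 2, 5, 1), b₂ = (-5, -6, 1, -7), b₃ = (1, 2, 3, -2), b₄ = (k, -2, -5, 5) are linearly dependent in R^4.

k = -3/7

Dependence holds iff the 4×4 matrix [b₁ b₂ b₃ b₄] is singular.
Expanding, det = 112*k + 48.
Setting this to zero gives k = -3/7.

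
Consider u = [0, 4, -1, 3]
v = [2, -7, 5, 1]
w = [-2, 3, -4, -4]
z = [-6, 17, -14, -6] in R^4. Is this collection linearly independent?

Place the vectors as rows of a 4×4 matrix and reduce to echelon form.
The reduction yields 2 nonzero rows, so the rank is 2.
Since rank 2 < 4, the set is linearly dependent.

linearly dependent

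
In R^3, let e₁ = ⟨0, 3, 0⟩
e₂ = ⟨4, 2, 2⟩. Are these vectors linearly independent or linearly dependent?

linearly independent

Place the vectors as rows of a 2×3 matrix and reduce to echelon form.
The reduction yields 2 nonzero rows, so the rank is 2.
Since rank = 2 (the number of vectors), the set is linearly independent.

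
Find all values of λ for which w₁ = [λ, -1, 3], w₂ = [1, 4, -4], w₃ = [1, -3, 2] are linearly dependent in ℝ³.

λ = -15/4

The set is linearly dependent precisely when det[w₁; w₂; w₃] = 0.
Expanding, det = -4*λ - 15.
Solving -4*λ - 15 = 0 yields λ = -15/4.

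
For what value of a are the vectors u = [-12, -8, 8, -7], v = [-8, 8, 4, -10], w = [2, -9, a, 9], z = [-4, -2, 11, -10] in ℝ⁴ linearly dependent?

a = -9/2

Dependence holds iff the 4×4 matrix [u v w z] is singular.
The determinant works out to 1184*a + 5328.
Solving 1184*a + 5328 = 0 yields a = -9/2.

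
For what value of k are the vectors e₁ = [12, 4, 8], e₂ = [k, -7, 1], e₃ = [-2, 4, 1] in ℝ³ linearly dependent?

k = 9

Place the vectors as rows of a 3×3 matrix; dependence ⇔ determinant zero.
Cofactor expansion gives det = 28*k - 252.
Setting this to zero gives k = 9.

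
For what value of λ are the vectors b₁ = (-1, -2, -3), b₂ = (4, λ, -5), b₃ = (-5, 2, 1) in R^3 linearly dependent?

λ = -19/4

The set is linearly dependent precisely when det[b₁; b₂; b₃] = 0.
Cofactor expansion gives det = -16*λ - 76.
Setting this to zero gives λ = -19/4.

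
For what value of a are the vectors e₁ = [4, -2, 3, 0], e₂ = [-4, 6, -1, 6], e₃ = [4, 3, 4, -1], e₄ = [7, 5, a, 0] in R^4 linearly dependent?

Dependence holds iff the 4×4 matrix [e₁ e₂ e₃ e₄] is singular.
Cofactor expansion gives det = 136*a - 986.
Setting this to zero gives a = 29/4.

a = 29/4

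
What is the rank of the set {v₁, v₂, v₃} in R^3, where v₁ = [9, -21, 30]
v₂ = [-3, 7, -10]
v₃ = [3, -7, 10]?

rank 1

Apply Gaussian elimination to the matrix whose rows are v₁, v₂, v₃.
Reduction leaves 1 leading entry, giving rank 1.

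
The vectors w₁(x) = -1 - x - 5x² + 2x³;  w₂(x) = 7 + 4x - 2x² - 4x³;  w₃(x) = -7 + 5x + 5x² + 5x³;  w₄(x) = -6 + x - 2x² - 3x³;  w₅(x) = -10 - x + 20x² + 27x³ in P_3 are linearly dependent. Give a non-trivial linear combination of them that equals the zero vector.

2w₂ - 2w₃ + 3w₄ + w₅ = 0

Write each element as a vector in ℝ⁴ using {1, x, …, x³}.
Row-reduce the matrix with w₁, w₂, w₃, w₄, w₅ as columns; the null space gives the coefficients.
A generator of the null space is (0, 2, -2, 3, 1).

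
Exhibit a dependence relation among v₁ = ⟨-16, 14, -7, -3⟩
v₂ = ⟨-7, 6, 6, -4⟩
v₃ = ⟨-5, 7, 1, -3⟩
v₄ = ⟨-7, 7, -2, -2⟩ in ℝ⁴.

Set up α₁v₁ + … + α₄v₄ = 0 and solve the homogeneous system.
One solution (up to scaling) is (1, 0, 1, -3).

v₁ + v₃ - 3v₄ = 0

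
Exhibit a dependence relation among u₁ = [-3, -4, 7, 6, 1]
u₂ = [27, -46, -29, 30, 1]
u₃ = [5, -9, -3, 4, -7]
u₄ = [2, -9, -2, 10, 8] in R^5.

2u₁ + u₂ - 3u₃ - 3u₄ = 0

Set up α₁u₁ + … + α₄u₄ = 0 and solve the homogeneous system.
A generator of the null space is (2, 1, -3, -3).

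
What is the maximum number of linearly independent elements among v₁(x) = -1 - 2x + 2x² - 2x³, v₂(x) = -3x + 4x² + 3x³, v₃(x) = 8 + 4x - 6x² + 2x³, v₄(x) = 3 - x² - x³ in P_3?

3

Represent each element by its coordinate vector in ℝ⁴.
Row-reduce the 4×4 matrix with these as rows.
There are 3 pivot columns, so rank = 3.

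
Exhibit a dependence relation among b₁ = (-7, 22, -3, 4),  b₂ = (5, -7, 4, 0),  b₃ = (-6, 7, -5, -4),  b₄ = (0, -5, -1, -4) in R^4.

Set up α₁b₁ + … + α₄b₄ = 0 and solve the homogeneous system.
A generator of the null space is (1, -1, -2, 3).

b₁ - b₂ - 2b₃ + 3b₄ = 0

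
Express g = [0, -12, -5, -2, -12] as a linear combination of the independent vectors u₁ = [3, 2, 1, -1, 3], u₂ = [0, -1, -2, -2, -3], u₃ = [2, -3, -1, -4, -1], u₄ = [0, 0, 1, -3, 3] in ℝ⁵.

g = -2u₁ - u₂ + 3u₃ - 2u₄

Solve the system with u₁, u₂, u₃, u₄ as columns and g as the right-hand side.
Back-substitution yields (c₁, …, c₄) = (-2, -1, 3, -2).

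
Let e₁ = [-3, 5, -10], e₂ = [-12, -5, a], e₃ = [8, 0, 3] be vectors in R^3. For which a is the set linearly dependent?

The set is linearly dependent precisely when det[e₁; e₂; e₃] = 0.
The determinant works out to 40*a - 175.
Solving 40*a - 175 = 0 yields a = 35/8.

a = 35/8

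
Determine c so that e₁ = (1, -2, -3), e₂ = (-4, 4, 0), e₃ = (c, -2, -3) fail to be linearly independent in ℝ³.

Dependence holds iff the 3×3 matrix [e₁ e₂ e₃] is singular.
Expanding, det = 12*c - 12.
Setting this to zero gives c = 1.

c = 1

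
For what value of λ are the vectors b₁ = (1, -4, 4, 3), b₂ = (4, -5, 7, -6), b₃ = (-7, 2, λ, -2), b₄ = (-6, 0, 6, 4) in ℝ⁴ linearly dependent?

Place the vectors as rows of a 4×4 matrix; dependence ⇔ determinant zero.
Expanding, det = 1406 - 190*λ.
Setting this to zero gives λ = 37/5.

λ = 37/5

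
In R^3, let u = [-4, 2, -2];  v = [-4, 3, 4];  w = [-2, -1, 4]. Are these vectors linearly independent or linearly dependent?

The matrix [u|v|w] has determinant -68.
A nonzero determinant means the columns are linearly independent.

linearly independent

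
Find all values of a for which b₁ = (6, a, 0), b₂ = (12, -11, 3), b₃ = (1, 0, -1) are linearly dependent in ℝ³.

Place the vectors as rows of a 3×3 matrix; dependence ⇔ determinant zero.
The determinant works out to 15*a + 66.
Setting this to zero gives a = -22/5.

a = -22/5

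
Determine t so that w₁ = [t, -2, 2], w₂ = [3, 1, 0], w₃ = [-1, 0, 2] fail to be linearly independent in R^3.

t = -7

Place the vectors as rows of a 3×3 matrix; dependence ⇔ determinant zero.
Expanding, det = 2*t + 14.
This vanishes exactly when t = -7.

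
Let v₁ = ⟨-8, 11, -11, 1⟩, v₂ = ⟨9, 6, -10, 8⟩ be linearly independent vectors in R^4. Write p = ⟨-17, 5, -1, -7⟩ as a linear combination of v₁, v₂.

p = v₁ - v₂

Write p = a₁v₁ + a₂v₂ and equate components.
Back-substitution yields (a₁, a₂) = (1, -1).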